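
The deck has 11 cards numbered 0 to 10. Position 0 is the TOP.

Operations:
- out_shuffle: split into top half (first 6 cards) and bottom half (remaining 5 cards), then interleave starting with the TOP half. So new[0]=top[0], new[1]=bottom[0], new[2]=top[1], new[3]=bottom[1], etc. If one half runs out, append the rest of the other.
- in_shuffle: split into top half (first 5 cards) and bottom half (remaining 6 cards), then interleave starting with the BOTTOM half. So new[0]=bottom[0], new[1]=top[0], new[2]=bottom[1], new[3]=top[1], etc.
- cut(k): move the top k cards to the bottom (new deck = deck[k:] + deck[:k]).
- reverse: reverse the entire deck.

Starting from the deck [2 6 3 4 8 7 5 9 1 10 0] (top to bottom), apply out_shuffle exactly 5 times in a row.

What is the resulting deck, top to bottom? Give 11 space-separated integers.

After op 1 (out_shuffle): [2 5 6 9 3 1 4 10 8 0 7]
After op 2 (out_shuffle): [2 4 5 10 6 8 9 0 3 7 1]
After op 3 (out_shuffle): [2 9 4 0 5 3 10 7 6 1 8]
After op 4 (out_shuffle): [2 10 9 7 4 6 0 1 5 8 3]
After op 5 (out_shuffle): [2 0 10 1 9 5 7 8 4 3 6]

Answer: 2 0 10 1 9 5 7 8 4 3 6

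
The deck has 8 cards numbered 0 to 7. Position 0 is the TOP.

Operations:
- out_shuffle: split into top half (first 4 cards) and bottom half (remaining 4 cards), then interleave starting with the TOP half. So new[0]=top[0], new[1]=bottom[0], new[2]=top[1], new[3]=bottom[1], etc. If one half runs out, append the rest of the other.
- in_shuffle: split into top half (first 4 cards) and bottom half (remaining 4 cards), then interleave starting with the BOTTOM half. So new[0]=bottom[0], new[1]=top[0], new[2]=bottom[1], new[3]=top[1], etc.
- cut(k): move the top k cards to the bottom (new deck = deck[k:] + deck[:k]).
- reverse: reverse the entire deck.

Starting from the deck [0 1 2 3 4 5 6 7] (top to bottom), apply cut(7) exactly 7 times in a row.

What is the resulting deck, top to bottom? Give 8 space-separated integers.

Answer: 1 2 3 4 5 6 7 0

Derivation:
After op 1 (cut(7)): [7 0 1 2 3 4 5 6]
After op 2 (cut(7)): [6 7 0 1 2 3 4 5]
After op 3 (cut(7)): [5 6 7 0 1 2 3 4]
After op 4 (cut(7)): [4 5 6 7 0 1 2 3]
After op 5 (cut(7)): [3 4 5 6 7 0 1 2]
After op 6 (cut(7)): [2 3 4 5 6 7 0 1]
After op 7 (cut(7)): [1 2 3 4 5 6 7 0]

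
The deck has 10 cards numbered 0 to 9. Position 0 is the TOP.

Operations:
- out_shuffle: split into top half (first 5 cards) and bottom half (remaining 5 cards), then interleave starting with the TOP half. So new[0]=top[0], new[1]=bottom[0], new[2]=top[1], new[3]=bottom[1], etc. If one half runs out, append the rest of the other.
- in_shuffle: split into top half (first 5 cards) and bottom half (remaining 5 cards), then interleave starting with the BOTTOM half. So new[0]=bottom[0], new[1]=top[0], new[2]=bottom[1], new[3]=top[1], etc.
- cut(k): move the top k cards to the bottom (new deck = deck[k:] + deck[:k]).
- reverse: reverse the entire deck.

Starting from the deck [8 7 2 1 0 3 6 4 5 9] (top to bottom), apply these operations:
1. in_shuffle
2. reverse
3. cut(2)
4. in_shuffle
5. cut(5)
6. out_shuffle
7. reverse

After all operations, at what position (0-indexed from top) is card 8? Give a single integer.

Answer: 4

Derivation:
After op 1 (in_shuffle): [3 8 6 7 4 2 5 1 9 0]
After op 2 (reverse): [0 9 1 5 2 4 7 6 8 3]
After op 3 (cut(2)): [1 5 2 4 7 6 8 3 0 9]
After op 4 (in_shuffle): [6 1 8 5 3 2 0 4 9 7]
After op 5 (cut(5)): [2 0 4 9 7 6 1 8 5 3]
After op 6 (out_shuffle): [2 6 0 1 4 8 9 5 7 3]
After op 7 (reverse): [3 7 5 9 8 4 1 0 6 2]
Card 8 is at position 4.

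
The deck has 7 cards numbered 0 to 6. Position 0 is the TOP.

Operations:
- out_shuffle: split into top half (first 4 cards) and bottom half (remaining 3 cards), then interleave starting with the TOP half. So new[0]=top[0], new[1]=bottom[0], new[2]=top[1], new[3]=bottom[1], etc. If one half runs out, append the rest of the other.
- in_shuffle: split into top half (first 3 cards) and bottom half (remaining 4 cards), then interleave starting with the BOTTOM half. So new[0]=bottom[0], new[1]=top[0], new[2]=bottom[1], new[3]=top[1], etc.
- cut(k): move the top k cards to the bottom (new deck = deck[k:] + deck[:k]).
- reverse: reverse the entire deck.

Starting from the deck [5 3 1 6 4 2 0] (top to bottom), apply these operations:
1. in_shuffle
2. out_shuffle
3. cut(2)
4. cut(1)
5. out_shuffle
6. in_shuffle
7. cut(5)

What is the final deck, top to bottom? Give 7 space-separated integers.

After op 1 (in_shuffle): [6 5 4 3 2 1 0]
After op 2 (out_shuffle): [6 2 5 1 4 0 3]
After op 3 (cut(2)): [5 1 4 0 3 6 2]
After op 4 (cut(1)): [1 4 0 3 6 2 5]
After op 5 (out_shuffle): [1 6 4 2 0 5 3]
After op 6 (in_shuffle): [2 1 0 6 5 4 3]
After op 7 (cut(5)): [4 3 2 1 0 6 5]

Answer: 4 3 2 1 0 6 5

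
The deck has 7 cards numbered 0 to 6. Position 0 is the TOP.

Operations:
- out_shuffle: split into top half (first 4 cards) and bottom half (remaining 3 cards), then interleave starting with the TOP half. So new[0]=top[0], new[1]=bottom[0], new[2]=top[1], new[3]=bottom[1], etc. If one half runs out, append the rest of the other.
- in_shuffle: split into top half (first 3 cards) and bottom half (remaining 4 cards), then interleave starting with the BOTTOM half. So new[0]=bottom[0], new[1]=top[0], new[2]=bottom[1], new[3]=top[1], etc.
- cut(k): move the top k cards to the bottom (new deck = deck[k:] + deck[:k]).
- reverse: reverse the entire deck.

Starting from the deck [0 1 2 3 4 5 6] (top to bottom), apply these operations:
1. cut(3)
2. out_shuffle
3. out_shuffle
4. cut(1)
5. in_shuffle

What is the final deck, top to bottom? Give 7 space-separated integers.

Answer: 4 5 6 0 1 2 3

Derivation:
After op 1 (cut(3)): [3 4 5 6 0 1 2]
After op 2 (out_shuffle): [3 0 4 1 5 2 6]
After op 3 (out_shuffle): [3 5 0 2 4 6 1]
After op 4 (cut(1)): [5 0 2 4 6 1 3]
After op 5 (in_shuffle): [4 5 6 0 1 2 3]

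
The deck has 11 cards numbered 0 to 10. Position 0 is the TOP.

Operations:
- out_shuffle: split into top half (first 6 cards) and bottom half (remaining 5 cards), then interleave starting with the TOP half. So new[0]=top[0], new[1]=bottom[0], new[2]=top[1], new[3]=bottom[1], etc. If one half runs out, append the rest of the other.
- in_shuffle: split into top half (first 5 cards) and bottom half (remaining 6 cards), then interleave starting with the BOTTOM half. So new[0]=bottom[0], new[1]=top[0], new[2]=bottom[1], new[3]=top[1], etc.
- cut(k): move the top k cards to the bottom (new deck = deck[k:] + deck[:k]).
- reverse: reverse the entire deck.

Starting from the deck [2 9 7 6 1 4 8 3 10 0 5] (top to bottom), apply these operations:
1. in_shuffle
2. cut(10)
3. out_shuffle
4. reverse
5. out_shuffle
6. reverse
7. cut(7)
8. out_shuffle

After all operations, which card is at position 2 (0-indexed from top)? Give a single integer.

Answer: 1

Derivation:
After op 1 (in_shuffle): [4 2 8 9 3 7 10 6 0 1 5]
After op 2 (cut(10)): [5 4 2 8 9 3 7 10 6 0 1]
After op 3 (out_shuffle): [5 7 4 10 2 6 8 0 9 1 3]
After op 4 (reverse): [3 1 9 0 8 6 2 10 4 7 5]
After op 5 (out_shuffle): [3 2 1 10 9 4 0 7 8 5 6]
After op 6 (reverse): [6 5 8 7 0 4 9 10 1 2 3]
After op 7 (cut(7)): [10 1 2 3 6 5 8 7 0 4 9]
After op 8 (out_shuffle): [10 8 1 7 2 0 3 4 6 9 5]
Position 2: card 1.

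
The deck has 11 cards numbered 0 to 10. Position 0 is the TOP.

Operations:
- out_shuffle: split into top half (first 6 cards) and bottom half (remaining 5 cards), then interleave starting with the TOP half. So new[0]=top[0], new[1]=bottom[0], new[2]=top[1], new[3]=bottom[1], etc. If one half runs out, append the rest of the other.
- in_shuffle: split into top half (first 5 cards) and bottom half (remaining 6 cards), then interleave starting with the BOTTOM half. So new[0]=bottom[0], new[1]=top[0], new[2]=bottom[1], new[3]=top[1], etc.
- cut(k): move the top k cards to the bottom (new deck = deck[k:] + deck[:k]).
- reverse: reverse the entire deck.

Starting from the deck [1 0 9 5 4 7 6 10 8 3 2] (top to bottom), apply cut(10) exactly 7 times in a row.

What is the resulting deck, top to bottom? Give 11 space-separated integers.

Answer: 4 7 6 10 8 3 2 1 0 9 5

Derivation:
After op 1 (cut(10)): [2 1 0 9 5 4 7 6 10 8 3]
After op 2 (cut(10)): [3 2 1 0 9 5 4 7 6 10 8]
After op 3 (cut(10)): [8 3 2 1 0 9 5 4 7 6 10]
After op 4 (cut(10)): [10 8 3 2 1 0 9 5 4 7 6]
After op 5 (cut(10)): [6 10 8 3 2 1 0 9 5 4 7]
After op 6 (cut(10)): [7 6 10 8 3 2 1 0 9 5 4]
After op 7 (cut(10)): [4 7 6 10 8 3 2 1 0 9 5]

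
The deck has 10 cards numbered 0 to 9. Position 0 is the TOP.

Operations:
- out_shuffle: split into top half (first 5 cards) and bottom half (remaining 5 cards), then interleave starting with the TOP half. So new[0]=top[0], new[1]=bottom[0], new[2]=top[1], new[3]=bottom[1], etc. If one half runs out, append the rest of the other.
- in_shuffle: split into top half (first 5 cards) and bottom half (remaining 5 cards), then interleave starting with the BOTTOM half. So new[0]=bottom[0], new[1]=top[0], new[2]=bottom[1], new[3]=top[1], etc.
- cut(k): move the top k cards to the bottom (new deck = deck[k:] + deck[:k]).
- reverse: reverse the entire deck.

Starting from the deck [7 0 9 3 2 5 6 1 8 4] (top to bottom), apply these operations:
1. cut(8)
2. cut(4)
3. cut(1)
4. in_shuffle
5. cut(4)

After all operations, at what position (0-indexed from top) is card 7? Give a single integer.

Answer: 0

Derivation:
After op 1 (cut(8)): [8 4 7 0 9 3 2 5 6 1]
After op 2 (cut(4)): [9 3 2 5 6 1 8 4 7 0]
After op 3 (cut(1)): [3 2 5 6 1 8 4 7 0 9]
After op 4 (in_shuffle): [8 3 4 2 7 5 0 6 9 1]
After op 5 (cut(4)): [7 5 0 6 9 1 8 3 4 2]
Card 7 is at position 0.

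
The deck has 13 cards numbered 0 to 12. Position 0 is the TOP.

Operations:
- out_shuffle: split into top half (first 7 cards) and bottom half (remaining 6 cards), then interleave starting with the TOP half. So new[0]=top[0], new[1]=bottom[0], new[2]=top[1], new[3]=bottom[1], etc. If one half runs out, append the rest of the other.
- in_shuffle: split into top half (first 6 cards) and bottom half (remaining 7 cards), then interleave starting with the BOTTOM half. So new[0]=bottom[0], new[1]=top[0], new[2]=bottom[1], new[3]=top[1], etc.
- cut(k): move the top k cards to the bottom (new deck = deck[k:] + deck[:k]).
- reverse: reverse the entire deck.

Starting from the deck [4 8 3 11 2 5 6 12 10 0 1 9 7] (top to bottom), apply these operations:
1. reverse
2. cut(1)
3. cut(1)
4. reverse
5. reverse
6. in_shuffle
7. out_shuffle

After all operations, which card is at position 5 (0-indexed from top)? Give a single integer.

Answer: 6

Derivation:
After op 1 (reverse): [7 9 1 0 10 12 6 5 2 11 3 8 4]
After op 2 (cut(1)): [9 1 0 10 12 6 5 2 11 3 8 4 7]
After op 3 (cut(1)): [1 0 10 12 6 5 2 11 3 8 4 7 9]
After op 4 (reverse): [9 7 4 8 3 11 2 5 6 12 10 0 1]
After op 5 (reverse): [1 0 10 12 6 5 2 11 3 8 4 7 9]
After op 6 (in_shuffle): [2 1 11 0 3 10 8 12 4 6 7 5 9]
After op 7 (out_shuffle): [2 12 1 4 11 6 0 7 3 5 10 9 8]
Position 5: card 6.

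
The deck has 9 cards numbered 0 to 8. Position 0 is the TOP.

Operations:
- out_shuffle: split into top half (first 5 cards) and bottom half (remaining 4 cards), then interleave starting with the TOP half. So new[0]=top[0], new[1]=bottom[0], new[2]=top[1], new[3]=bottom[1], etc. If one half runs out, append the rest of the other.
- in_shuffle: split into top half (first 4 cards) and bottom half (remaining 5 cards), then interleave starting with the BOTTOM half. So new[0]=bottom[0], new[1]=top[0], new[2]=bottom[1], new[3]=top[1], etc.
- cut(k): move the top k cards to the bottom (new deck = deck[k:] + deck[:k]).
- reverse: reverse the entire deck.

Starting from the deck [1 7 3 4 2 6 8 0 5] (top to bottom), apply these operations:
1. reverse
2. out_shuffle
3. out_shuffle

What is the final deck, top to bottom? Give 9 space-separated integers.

Answer: 5 7 4 6 0 1 3 2 8

Derivation:
After op 1 (reverse): [5 0 8 6 2 4 3 7 1]
After op 2 (out_shuffle): [5 4 0 3 8 7 6 1 2]
After op 3 (out_shuffle): [5 7 4 6 0 1 3 2 8]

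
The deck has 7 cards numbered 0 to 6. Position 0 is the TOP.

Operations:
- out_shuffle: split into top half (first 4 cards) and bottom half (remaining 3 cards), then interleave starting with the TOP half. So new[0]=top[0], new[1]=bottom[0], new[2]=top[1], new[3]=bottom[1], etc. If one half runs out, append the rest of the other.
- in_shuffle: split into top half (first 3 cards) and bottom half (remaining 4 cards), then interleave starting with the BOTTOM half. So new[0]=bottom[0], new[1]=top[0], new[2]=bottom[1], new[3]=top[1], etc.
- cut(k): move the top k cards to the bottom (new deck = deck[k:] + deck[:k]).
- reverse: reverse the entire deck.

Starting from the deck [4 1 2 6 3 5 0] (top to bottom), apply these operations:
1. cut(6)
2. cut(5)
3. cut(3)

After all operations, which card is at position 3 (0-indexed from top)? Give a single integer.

After op 1 (cut(6)): [0 4 1 2 6 3 5]
After op 2 (cut(5)): [3 5 0 4 1 2 6]
After op 3 (cut(3)): [4 1 2 6 3 5 0]
Position 3: card 6.

Answer: 6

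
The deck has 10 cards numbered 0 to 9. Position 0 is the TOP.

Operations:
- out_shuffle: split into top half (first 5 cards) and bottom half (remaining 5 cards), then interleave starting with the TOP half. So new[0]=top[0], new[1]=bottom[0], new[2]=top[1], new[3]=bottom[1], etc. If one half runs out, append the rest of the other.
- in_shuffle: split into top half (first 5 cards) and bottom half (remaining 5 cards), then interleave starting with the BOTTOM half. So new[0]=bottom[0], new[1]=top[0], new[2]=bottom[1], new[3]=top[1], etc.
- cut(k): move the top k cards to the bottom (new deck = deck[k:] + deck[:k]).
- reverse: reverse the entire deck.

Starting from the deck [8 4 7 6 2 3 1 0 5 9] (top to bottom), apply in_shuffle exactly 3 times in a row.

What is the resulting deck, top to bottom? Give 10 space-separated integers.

Answer: 1 7 9 3 4 5 2 8 0 6

Derivation:
After op 1 (in_shuffle): [3 8 1 4 0 7 5 6 9 2]
After op 2 (in_shuffle): [7 3 5 8 6 1 9 4 2 0]
After op 3 (in_shuffle): [1 7 9 3 4 5 2 8 0 6]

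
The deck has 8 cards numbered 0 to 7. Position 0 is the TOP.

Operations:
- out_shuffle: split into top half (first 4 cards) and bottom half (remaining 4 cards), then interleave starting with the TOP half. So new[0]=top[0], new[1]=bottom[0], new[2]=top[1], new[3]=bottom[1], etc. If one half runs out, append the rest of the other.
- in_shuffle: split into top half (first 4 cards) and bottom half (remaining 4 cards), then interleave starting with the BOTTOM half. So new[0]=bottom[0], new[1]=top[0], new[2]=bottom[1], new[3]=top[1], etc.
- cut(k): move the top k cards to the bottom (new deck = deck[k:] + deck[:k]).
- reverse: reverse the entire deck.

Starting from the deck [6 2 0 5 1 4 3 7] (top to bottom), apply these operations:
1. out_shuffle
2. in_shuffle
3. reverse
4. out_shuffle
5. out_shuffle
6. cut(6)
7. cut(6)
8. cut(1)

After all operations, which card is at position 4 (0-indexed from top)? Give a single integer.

After op 1 (out_shuffle): [6 1 2 4 0 3 5 7]
After op 2 (in_shuffle): [0 6 3 1 5 2 7 4]
After op 3 (reverse): [4 7 2 5 1 3 6 0]
After op 4 (out_shuffle): [4 1 7 3 2 6 5 0]
After op 5 (out_shuffle): [4 2 1 6 7 5 3 0]
After op 6 (cut(6)): [3 0 4 2 1 6 7 5]
After op 7 (cut(6)): [7 5 3 0 4 2 1 6]
After op 8 (cut(1)): [5 3 0 4 2 1 6 7]
Position 4: card 2.

Answer: 2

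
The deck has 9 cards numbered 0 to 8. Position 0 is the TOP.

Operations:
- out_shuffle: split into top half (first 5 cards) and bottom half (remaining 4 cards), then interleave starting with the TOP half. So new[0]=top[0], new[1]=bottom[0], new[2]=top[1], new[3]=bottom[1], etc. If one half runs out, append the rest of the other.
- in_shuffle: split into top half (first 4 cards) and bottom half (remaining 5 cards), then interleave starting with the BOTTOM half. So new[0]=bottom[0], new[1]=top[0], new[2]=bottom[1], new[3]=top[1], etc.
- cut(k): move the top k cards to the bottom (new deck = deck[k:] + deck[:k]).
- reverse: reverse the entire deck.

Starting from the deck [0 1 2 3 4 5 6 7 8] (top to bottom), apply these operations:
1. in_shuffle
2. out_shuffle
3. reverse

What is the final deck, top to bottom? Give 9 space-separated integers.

After op 1 (in_shuffle): [4 0 5 1 6 2 7 3 8]
After op 2 (out_shuffle): [4 2 0 7 5 3 1 8 6]
After op 3 (reverse): [6 8 1 3 5 7 0 2 4]

Answer: 6 8 1 3 5 7 0 2 4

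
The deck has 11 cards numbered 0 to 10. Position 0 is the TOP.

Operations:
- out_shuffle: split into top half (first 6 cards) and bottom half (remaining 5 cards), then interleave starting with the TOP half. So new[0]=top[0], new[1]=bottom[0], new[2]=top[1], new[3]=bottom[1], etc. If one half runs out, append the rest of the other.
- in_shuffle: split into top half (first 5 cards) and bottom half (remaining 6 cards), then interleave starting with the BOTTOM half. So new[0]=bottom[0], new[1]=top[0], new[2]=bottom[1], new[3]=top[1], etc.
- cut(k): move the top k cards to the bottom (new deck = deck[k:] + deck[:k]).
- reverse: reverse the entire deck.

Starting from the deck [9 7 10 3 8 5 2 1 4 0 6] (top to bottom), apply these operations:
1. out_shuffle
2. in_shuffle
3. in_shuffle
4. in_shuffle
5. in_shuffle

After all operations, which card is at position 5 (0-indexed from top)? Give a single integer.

Answer: 6

Derivation:
After op 1 (out_shuffle): [9 2 7 1 10 4 3 0 8 6 5]
After op 2 (in_shuffle): [4 9 3 2 0 7 8 1 6 10 5]
After op 3 (in_shuffle): [7 4 8 9 1 3 6 2 10 0 5]
After op 4 (in_shuffle): [3 7 6 4 2 8 10 9 0 1 5]
After op 5 (in_shuffle): [8 3 10 7 9 6 0 4 1 2 5]
Position 5: card 6.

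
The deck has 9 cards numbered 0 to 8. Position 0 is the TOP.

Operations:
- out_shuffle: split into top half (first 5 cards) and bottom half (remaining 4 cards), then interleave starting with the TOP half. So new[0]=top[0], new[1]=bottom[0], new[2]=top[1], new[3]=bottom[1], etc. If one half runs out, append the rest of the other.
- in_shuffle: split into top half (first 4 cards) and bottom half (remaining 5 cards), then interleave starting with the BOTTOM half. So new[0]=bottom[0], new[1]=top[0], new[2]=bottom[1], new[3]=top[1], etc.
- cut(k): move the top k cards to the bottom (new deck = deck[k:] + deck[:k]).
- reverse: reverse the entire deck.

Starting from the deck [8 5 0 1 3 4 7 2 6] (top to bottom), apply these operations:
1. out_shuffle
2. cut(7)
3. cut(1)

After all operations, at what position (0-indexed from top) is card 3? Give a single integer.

Answer: 0

Derivation:
After op 1 (out_shuffle): [8 4 5 7 0 2 1 6 3]
After op 2 (cut(7)): [6 3 8 4 5 7 0 2 1]
After op 3 (cut(1)): [3 8 4 5 7 0 2 1 6]
Card 3 is at position 0.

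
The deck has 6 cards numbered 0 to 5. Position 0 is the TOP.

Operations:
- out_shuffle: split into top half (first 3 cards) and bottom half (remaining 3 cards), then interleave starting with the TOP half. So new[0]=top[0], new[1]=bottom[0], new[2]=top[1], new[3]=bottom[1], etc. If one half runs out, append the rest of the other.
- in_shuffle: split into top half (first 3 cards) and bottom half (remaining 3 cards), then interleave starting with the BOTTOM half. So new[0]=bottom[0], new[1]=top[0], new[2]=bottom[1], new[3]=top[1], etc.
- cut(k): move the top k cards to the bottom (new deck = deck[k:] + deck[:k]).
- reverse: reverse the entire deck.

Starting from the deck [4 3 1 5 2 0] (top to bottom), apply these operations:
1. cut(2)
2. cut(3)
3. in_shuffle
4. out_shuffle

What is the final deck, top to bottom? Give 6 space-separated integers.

After op 1 (cut(2)): [1 5 2 0 4 3]
After op 2 (cut(3)): [0 4 3 1 5 2]
After op 3 (in_shuffle): [1 0 5 4 2 3]
After op 4 (out_shuffle): [1 4 0 2 5 3]

Answer: 1 4 0 2 5 3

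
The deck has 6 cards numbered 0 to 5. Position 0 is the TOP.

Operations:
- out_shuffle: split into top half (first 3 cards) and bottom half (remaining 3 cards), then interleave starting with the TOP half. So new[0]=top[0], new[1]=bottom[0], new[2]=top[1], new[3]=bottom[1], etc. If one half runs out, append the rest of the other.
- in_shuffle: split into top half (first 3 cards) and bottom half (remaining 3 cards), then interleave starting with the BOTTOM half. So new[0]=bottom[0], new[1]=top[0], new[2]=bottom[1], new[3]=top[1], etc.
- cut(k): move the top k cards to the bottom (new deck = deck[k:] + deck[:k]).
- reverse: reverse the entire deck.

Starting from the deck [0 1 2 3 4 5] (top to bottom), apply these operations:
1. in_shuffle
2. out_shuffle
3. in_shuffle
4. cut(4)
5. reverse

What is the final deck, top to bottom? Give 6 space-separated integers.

Answer: 1 4 3 5 0 2

Derivation:
After op 1 (in_shuffle): [3 0 4 1 5 2]
After op 2 (out_shuffle): [3 1 0 5 4 2]
After op 3 (in_shuffle): [5 3 4 1 2 0]
After op 4 (cut(4)): [2 0 5 3 4 1]
After op 5 (reverse): [1 4 3 5 0 2]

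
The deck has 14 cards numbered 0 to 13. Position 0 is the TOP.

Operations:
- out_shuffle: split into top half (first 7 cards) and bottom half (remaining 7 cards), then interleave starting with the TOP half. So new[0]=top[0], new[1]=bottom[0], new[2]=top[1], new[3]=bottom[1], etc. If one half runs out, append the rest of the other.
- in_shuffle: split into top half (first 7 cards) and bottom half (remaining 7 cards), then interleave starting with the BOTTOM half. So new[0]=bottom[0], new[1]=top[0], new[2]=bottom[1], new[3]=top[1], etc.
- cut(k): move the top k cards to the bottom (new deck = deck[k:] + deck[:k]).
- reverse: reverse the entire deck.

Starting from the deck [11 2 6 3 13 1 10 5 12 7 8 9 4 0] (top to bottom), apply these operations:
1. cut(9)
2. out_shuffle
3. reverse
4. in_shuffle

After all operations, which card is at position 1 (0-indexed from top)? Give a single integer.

Answer: 12

Derivation:
After op 1 (cut(9)): [7 8 9 4 0 11 2 6 3 13 1 10 5 12]
After op 2 (out_shuffle): [7 6 8 3 9 13 4 1 0 10 11 5 2 12]
After op 3 (reverse): [12 2 5 11 10 0 1 4 13 9 3 8 6 7]
After op 4 (in_shuffle): [4 12 13 2 9 5 3 11 8 10 6 0 7 1]
Position 1: card 12.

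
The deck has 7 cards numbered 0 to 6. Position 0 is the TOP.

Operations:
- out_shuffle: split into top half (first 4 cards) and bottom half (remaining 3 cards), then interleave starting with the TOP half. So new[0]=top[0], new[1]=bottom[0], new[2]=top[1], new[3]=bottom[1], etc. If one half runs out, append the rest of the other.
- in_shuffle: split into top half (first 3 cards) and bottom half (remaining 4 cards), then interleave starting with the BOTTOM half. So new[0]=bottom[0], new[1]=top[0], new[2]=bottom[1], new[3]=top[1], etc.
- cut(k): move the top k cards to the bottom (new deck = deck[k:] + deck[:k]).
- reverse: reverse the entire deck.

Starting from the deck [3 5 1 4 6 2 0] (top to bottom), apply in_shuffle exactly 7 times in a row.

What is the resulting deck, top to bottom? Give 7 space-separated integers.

After op 1 (in_shuffle): [4 3 6 5 2 1 0]
After op 2 (in_shuffle): [5 4 2 3 1 6 0]
After op 3 (in_shuffle): [3 5 1 4 6 2 0]
After op 4 (in_shuffle): [4 3 6 5 2 1 0]
After op 5 (in_shuffle): [5 4 2 3 1 6 0]
After op 6 (in_shuffle): [3 5 1 4 6 2 0]
After op 7 (in_shuffle): [4 3 6 5 2 1 0]

Answer: 4 3 6 5 2 1 0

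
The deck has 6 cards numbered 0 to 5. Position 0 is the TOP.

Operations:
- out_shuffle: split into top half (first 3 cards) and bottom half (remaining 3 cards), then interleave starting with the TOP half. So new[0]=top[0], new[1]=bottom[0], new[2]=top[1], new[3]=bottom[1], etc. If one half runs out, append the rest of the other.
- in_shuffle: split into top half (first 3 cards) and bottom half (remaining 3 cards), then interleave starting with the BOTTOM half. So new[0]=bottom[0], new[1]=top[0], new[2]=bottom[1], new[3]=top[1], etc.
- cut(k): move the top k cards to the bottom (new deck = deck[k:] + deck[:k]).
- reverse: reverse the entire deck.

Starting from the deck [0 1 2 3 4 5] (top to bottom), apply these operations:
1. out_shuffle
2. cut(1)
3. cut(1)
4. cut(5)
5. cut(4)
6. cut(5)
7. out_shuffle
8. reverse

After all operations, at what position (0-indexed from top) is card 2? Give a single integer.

Answer: 5

Derivation:
After op 1 (out_shuffle): [0 3 1 4 2 5]
After op 2 (cut(1)): [3 1 4 2 5 0]
After op 3 (cut(1)): [1 4 2 5 0 3]
After op 4 (cut(5)): [3 1 4 2 5 0]
After op 5 (cut(4)): [5 0 3 1 4 2]
After op 6 (cut(5)): [2 5 0 3 1 4]
After op 7 (out_shuffle): [2 3 5 1 0 4]
After op 8 (reverse): [4 0 1 5 3 2]
Card 2 is at position 5.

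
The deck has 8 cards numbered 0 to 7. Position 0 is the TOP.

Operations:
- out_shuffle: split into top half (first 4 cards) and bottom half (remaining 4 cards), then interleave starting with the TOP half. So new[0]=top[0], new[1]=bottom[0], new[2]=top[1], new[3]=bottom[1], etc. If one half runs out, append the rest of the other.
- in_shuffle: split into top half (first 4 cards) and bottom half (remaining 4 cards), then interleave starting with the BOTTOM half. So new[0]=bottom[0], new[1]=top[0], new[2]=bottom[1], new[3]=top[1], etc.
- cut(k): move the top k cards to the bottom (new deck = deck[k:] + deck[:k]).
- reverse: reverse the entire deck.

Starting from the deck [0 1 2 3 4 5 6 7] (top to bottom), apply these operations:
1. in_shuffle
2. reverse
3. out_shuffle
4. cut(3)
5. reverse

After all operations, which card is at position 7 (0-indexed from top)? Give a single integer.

After op 1 (in_shuffle): [4 0 5 1 6 2 7 3]
After op 2 (reverse): [3 7 2 6 1 5 0 4]
After op 3 (out_shuffle): [3 1 7 5 2 0 6 4]
After op 4 (cut(3)): [5 2 0 6 4 3 1 7]
After op 5 (reverse): [7 1 3 4 6 0 2 5]
Position 7: card 5.

Answer: 5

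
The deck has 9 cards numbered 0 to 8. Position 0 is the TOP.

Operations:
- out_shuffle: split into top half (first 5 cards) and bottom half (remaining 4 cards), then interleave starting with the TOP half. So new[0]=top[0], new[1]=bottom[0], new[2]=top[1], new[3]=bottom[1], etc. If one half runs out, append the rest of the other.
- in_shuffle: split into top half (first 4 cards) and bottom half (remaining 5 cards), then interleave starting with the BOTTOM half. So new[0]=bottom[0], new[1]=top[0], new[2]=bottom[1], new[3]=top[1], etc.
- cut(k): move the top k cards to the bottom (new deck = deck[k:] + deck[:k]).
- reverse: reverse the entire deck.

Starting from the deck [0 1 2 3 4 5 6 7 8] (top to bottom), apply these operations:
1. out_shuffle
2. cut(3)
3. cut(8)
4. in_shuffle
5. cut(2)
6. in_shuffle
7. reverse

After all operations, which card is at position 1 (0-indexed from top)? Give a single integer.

Answer: 2

Derivation:
After op 1 (out_shuffle): [0 5 1 6 2 7 3 8 4]
After op 2 (cut(3)): [6 2 7 3 8 4 0 5 1]
After op 3 (cut(8)): [1 6 2 7 3 8 4 0 5]
After op 4 (in_shuffle): [3 1 8 6 4 2 0 7 5]
After op 5 (cut(2)): [8 6 4 2 0 7 5 3 1]
After op 6 (in_shuffle): [0 8 7 6 5 4 3 2 1]
After op 7 (reverse): [1 2 3 4 5 6 7 8 0]
Position 1: card 2.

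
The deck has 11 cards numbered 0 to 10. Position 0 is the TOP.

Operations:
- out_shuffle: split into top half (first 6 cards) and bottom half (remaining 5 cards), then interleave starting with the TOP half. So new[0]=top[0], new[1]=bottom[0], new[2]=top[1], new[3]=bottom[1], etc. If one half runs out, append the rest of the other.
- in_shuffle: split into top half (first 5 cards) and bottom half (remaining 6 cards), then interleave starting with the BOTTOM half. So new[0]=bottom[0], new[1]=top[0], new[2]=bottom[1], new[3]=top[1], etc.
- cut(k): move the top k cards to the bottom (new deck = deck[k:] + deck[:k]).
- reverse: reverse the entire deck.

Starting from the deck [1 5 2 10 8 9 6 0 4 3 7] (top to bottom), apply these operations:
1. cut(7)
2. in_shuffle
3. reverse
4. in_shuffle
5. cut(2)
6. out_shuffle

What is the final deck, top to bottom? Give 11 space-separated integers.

After op 1 (cut(7)): [0 4 3 7 1 5 2 10 8 9 6]
After op 2 (in_shuffle): [5 0 2 4 10 3 8 7 9 1 6]
After op 3 (reverse): [6 1 9 7 8 3 10 4 2 0 5]
After op 4 (in_shuffle): [3 6 10 1 4 9 2 7 0 8 5]
After op 5 (cut(2)): [10 1 4 9 2 7 0 8 5 3 6]
After op 6 (out_shuffle): [10 0 1 8 4 5 9 3 2 6 7]

Answer: 10 0 1 8 4 5 9 3 2 6 7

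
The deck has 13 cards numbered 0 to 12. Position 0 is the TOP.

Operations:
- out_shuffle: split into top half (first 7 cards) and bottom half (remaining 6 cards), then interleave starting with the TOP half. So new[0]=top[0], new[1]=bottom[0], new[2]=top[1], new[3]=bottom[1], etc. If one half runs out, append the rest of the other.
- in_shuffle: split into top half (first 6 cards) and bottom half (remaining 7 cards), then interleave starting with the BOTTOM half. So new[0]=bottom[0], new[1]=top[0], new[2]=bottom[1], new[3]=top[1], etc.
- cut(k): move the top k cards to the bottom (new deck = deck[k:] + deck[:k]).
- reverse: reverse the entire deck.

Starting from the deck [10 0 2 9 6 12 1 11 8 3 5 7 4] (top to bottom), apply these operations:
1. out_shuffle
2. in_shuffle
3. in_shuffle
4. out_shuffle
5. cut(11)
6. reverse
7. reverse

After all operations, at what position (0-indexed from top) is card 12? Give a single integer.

After op 1 (out_shuffle): [10 11 0 8 2 3 9 5 6 7 12 4 1]
After op 2 (in_shuffle): [9 10 5 11 6 0 7 8 12 2 4 3 1]
After op 3 (in_shuffle): [7 9 8 10 12 5 2 11 4 6 3 0 1]
After op 4 (out_shuffle): [7 11 9 4 8 6 10 3 12 0 5 1 2]
After op 5 (cut(11)): [1 2 7 11 9 4 8 6 10 3 12 0 5]
After op 6 (reverse): [5 0 12 3 10 6 8 4 9 11 7 2 1]
After op 7 (reverse): [1 2 7 11 9 4 8 6 10 3 12 0 5]
Card 12 is at position 10.

Answer: 10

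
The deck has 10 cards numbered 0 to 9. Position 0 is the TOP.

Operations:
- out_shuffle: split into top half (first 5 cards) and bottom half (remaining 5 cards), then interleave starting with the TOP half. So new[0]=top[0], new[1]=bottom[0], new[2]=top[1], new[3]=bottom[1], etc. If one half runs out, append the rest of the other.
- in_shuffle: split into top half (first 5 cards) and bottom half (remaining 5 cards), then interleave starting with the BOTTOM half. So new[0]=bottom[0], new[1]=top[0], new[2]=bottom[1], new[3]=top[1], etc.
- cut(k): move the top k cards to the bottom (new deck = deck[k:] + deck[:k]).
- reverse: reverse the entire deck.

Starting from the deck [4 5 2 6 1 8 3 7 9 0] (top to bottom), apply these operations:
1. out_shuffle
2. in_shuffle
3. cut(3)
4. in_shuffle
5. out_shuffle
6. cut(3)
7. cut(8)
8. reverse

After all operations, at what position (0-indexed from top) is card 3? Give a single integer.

Answer: 1

Derivation:
After op 1 (out_shuffle): [4 8 5 3 2 7 6 9 1 0]
After op 2 (in_shuffle): [7 4 6 8 9 5 1 3 0 2]
After op 3 (cut(3)): [8 9 5 1 3 0 2 7 4 6]
After op 4 (in_shuffle): [0 8 2 9 7 5 4 1 6 3]
After op 5 (out_shuffle): [0 5 8 4 2 1 9 6 7 3]
After op 6 (cut(3)): [4 2 1 9 6 7 3 0 5 8]
After op 7 (cut(8)): [5 8 4 2 1 9 6 7 3 0]
After op 8 (reverse): [0 3 7 6 9 1 2 4 8 5]
Card 3 is at position 1.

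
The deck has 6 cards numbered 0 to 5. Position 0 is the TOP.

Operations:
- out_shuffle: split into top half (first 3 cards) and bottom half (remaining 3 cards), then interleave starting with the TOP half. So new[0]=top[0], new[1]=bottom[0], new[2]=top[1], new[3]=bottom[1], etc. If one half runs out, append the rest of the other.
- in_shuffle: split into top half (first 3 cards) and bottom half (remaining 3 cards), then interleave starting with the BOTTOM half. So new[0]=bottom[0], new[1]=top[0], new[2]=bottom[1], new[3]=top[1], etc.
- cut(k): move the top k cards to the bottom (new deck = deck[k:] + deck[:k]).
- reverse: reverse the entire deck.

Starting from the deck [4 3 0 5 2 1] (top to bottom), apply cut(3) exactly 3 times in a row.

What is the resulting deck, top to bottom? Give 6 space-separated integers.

Answer: 5 2 1 4 3 0

Derivation:
After op 1 (cut(3)): [5 2 1 4 3 0]
After op 2 (cut(3)): [4 3 0 5 2 1]
After op 3 (cut(3)): [5 2 1 4 3 0]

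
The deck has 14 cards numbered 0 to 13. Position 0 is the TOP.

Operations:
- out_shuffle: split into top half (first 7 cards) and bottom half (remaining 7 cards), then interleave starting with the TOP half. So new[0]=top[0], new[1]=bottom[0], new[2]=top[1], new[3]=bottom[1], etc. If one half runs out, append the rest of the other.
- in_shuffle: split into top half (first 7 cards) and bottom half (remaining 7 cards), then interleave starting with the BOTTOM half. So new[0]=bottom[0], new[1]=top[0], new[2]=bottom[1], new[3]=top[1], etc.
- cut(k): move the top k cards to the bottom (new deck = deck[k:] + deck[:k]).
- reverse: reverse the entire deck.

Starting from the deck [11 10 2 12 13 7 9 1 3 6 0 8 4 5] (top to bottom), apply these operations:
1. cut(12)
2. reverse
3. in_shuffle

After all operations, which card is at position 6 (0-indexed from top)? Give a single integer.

Answer: 10

Derivation:
After op 1 (cut(12)): [4 5 11 10 2 12 13 7 9 1 3 6 0 8]
After op 2 (reverse): [8 0 6 3 1 9 7 13 12 2 10 11 5 4]
After op 3 (in_shuffle): [13 8 12 0 2 6 10 3 11 1 5 9 4 7]
Position 6: card 10.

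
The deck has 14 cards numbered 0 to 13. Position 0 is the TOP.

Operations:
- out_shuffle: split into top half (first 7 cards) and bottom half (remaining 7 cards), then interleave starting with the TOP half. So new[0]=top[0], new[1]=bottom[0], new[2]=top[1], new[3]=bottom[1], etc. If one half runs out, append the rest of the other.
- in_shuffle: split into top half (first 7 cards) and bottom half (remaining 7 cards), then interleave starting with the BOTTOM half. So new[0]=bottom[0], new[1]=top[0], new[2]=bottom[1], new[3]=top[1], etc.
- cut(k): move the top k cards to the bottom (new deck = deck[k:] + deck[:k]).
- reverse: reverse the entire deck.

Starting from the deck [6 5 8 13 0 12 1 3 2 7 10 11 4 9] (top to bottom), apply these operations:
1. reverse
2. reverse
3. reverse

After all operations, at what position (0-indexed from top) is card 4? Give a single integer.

After op 1 (reverse): [9 4 11 10 7 2 3 1 12 0 13 8 5 6]
After op 2 (reverse): [6 5 8 13 0 12 1 3 2 7 10 11 4 9]
After op 3 (reverse): [9 4 11 10 7 2 3 1 12 0 13 8 5 6]
Card 4 is at position 1.

Answer: 1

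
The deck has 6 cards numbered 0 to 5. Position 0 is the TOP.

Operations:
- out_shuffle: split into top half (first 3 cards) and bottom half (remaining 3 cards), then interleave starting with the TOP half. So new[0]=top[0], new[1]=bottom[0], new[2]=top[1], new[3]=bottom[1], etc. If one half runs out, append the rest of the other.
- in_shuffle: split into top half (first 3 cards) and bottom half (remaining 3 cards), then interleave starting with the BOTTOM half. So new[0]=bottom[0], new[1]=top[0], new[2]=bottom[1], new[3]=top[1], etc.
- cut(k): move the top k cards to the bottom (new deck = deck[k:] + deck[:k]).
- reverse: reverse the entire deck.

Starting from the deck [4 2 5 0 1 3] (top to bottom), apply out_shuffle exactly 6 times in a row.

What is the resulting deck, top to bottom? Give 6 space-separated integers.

Answer: 4 1 0 5 2 3

Derivation:
After op 1 (out_shuffle): [4 0 2 1 5 3]
After op 2 (out_shuffle): [4 1 0 5 2 3]
After op 3 (out_shuffle): [4 5 1 2 0 3]
After op 4 (out_shuffle): [4 2 5 0 1 3]
After op 5 (out_shuffle): [4 0 2 1 5 3]
After op 6 (out_shuffle): [4 1 0 5 2 3]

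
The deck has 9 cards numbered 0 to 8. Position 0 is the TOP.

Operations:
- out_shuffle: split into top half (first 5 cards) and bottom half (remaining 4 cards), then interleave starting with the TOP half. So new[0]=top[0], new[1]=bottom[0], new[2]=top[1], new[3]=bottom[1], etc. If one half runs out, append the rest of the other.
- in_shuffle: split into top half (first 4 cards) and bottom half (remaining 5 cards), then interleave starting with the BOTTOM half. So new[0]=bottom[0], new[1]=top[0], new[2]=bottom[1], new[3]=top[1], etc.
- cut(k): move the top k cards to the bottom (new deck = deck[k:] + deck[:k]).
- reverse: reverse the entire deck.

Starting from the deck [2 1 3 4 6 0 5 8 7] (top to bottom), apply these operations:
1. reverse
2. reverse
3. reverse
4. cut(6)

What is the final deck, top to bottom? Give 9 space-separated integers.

Answer: 3 1 2 7 8 5 0 6 4

Derivation:
After op 1 (reverse): [7 8 5 0 6 4 3 1 2]
After op 2 (reverse): [2 1 3 4 6 0 5 8 7]
After op 3 (reverse): [7 8 5 0 6 4 3 1 2]
After op 4 (cut(6)): [3 1 2 7 8 5 0 6 4]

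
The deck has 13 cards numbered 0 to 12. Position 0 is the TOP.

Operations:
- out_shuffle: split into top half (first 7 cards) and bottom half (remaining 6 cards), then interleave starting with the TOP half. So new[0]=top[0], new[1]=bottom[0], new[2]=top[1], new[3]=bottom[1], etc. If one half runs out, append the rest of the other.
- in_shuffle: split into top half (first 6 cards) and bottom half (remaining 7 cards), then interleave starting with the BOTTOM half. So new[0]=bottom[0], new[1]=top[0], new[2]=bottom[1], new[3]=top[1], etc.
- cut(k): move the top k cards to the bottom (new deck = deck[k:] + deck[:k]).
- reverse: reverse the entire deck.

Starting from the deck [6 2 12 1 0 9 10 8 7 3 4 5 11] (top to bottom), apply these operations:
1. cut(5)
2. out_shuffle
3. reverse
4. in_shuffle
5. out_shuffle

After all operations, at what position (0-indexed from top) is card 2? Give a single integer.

After op 1 (cut(5)): [9 10 8 7 3 4 5 11 6 2 12 1 0]
After op 2 (out_shuffle): [9 11 10 6 8 2 7 12 3 1 4 0 5]
After op 3 (reverse): [5 0 4 1 3 12 7 2 8 6 10 11 9]
After op 4 (in_shuffle): [7 5 2 0 8 4 6 1 10 3 11 12 9]
After op 5 (out_shuffle): [7 1 5 10 2 3 0 11 8 12 4 9 6]
Card 2 is at position 4.

Answer: 4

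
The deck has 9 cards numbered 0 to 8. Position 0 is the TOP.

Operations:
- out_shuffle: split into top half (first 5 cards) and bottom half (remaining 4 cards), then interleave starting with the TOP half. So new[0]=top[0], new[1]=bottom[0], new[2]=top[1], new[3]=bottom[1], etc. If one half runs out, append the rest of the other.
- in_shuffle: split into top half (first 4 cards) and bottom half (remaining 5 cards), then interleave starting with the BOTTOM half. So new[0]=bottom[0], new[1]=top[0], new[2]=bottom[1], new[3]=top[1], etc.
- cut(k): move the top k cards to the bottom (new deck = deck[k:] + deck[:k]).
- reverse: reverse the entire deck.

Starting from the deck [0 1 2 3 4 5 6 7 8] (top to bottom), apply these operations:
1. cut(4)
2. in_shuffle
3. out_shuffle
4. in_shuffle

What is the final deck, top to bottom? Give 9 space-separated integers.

After op 1 (cut(4)): [4 5 6 7 8 0 1 2 3]
After op 2 (in_shuffle): [8 4 0 5 1 6 2 7 3]
After op 3 (out_shuffle): [8 6 4 2 0 7 5 3 1]
After op 4 (in_shuffle): [0 8 7 6 5 4 3 2 1]

Answer: 0 8 7 6 5 4 3 2 1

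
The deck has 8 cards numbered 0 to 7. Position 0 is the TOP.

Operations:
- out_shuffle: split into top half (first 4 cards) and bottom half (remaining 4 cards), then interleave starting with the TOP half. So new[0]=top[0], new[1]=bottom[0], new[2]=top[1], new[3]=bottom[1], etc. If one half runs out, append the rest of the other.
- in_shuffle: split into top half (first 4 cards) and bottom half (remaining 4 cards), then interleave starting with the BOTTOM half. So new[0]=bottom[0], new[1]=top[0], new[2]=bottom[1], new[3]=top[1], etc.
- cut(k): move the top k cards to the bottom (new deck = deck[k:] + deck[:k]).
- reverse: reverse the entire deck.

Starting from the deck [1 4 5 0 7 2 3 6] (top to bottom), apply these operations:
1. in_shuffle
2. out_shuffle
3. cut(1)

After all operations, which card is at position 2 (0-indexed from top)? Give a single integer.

Answer: 5

Derivation:
After op 1 (in_shuffle): [7 1 2 4 3 5 6 0]
After op 2 (out_shuffle): [7 3 1 5 2 6 4 0]
After op 3 (cut(1)): [3 1 5 2 6 4 0 7]
Position 2: card 5.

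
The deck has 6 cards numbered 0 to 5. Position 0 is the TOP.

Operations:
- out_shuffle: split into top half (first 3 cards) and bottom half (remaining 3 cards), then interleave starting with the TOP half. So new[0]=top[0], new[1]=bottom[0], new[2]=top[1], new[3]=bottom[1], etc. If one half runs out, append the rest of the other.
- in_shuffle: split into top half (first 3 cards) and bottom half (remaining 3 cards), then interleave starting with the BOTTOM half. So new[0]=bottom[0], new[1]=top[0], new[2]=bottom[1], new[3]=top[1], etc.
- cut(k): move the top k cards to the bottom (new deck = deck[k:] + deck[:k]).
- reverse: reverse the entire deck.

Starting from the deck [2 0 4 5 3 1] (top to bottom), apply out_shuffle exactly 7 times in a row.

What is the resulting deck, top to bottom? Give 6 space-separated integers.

Answer: 2 4 3 0 5 1

Derivation:
After op 1 (out_shuffle): [2 5 0 3 4 1]
After op 2 (out_shuffle): [2 3 5 4 0 1]
After op 3 (out_shuffle): [2 4 3 0 5 1]
After op 4 (out_shuffle): [2 0 4 5 3 1]
After op 5 (out_shuffle): [2 5 0 3 4 1]
After op 6 (out_shuffle): [2 3 5 4 0 1]
After op 7 (out_shuffle): [2 4 3 0 5 1]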